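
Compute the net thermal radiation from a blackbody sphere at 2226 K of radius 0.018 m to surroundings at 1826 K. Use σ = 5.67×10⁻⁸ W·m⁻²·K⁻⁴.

Q ≈ 3100 W

A = 4πr² = 4π × (0.018)² = 4.07×10^-3 m².
Q = σA(T⁴ − T_s⁴). T⁴ − T_s⁴ = (2226)⁴ − (1826)⁴ = 2.46×10^13 − 1.11×10^13 = 1.34×10^13 K⁴.
Q = 5.67×10⁻⁸ × 4.07×10^-3 × 1.34×10^13 = 3100 W.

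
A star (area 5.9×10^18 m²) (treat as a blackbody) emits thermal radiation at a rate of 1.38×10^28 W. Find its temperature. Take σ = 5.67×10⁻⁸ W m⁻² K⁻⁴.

T ≈ 14300 K

From P = σAT⁴, T = (P / σA)^(1/4) = (1.38×10^28 / (5.67×10⁻⁸ × 5.90×10^18))^(1/4).
T = (4.13×10^16)^(1/4) = 14300 K.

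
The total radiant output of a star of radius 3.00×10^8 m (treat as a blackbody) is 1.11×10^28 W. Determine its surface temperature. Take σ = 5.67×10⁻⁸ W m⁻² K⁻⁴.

T ≈ 20400 K

A = 4πr² = 4π × (3.00×10^8)² = 1.13×10^18 m².
From P = σAT⁴, T = (P / σA)^(1/4) = (1.11×10^28 / (5.67×10⁻⁸ × 1.13×10^18))^(1/4).
T = (1.73×10^17)^(1/4) = 20400 K.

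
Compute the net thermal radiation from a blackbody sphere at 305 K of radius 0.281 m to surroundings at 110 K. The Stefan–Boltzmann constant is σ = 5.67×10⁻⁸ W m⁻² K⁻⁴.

Q ≈ 479 W

A = 4πr² = 4π × (0.281)² = 0.992 m².
Q = σA(T⁴ − T_s⁴). T⁴ − T_s⁴ = (305)⁴ − (110)⁴ = 8.65×10^9 − 1.46×10^8 = 8.51×10^9 K⁴.
Q = 5.67×10⁻⁸ × 0.992 × 8.51×10^9 = 479 W.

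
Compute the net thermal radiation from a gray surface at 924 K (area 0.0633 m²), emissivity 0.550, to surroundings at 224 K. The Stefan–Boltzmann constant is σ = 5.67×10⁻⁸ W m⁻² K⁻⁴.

Q ≈ 1430 W

Q = εσA(T⁴ − T_s⁴). T⁴ − T_s⁴ = (924)⁴ − (224)⁴ = 7.29×10^11 − 2.52×10^9 = 7.26×10^11 K⁴.
Q = 0.550 × 5.67×10⁻⁸ × 0.0633 × 7.26×10^11 = 1430 W.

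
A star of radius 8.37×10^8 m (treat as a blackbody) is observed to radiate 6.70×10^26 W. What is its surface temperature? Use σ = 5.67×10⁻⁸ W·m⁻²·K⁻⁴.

T ≈ 6050 K

A = 4πr² = 4π × (8.37×10^8)² = 8.80×10^18 m².
From P = σAT⁴, T = (P / σA)^(1/4) = (6.70×10^26 / (5.67×10⁻⁸ × 8.80×10^18))^(1/4).
T = (1.34×10^15)^(1/4) = 6050 K.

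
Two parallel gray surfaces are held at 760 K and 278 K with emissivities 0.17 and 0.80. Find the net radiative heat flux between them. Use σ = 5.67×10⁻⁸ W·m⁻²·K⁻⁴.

q ≈ 3030 W/m²

For two large parallel gray plates, q = σ(T₁⁴ − T₂⁴) / (1/ε₁ + 1/ε₂ − 1).
1/ε₁ + 1/ε₂ − 1 = 1/0.17 + 1/0.80 − 1 = 6.132.
T₁⁴ − T₂⁴ = 3.34×10^11 − 5.97×10^9 = 3.28×10^11 K⁴.
q = 5.67×10⁻⁸ × 3.28×10^11 / 6.132 = 3030 W/m².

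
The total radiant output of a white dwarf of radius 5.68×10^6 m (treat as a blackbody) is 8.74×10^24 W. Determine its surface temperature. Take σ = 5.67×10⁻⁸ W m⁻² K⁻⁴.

T ≈ 24800 K

A = 4πr² = 4π × (5.68×10^6)² = 4.05×10^14 m².
From P = σAT⁴, T = (P / σA)^(1/4) = (8.74×10^24 / (5.67×10⁻⁸ × 4.05×10^14))^(1/4).
T = (3.80×10^17)^(1/4) = 24800 K.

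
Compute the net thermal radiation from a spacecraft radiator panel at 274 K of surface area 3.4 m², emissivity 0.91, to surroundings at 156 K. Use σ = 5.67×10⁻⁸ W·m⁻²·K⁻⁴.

Q = εσA(T⁴ − T_s⁴). T⁴ − T_s⁴ = (274)⁴ − (156)⁴ = 5.64×10^9 − 5.92×10^8 = 5.04×10^9 K⁴.
Q = 0.91 × 5.67×10⁻⁸ × 3.40 × 5.04×10^9 = 885 W.

Q ≈ 885 W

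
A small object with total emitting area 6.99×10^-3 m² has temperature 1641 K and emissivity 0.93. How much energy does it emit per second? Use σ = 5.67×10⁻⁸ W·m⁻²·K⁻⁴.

Stefan–Boltzmann: P = εσAT⁴ = 0.93 × 5.67×10⁻⁸ × 6.99×10^-3 × (1641)⁴ = 0.93 × 5.67×10⁻⁸ × 6.99×10^-3 × 7.25×10^12.
P = 2670 W.

P ≈ 2670 W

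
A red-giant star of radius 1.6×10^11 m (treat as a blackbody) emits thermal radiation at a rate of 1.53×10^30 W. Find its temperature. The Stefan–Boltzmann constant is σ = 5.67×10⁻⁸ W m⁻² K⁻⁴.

T ≈ 3030 K

A = 4πr² = 4π × (1.6×10^11)² = 3.22×10^23 m².
From P = σAT⁴, T = (P / σA)^(1/4) = (1.53×10^30 / (5.67×10⁻⁸ × 3.22×10^23))^(1/4).
T = (8.39×10^13)^(1/4) = 3030 K.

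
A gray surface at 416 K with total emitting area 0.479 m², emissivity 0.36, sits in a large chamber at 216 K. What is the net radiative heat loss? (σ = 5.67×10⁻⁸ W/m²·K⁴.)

Q ≈ 272 W

Q = εσA(T⁴ − T_s⁴). T⁴ − T_s⁴ = (416)⁴ − (216)⁴ = 2.99×10^10 − 2.18×10^9 = 2.78×10^10 K⁴.
Q = 0.36 × 5.67×10⁻⁸ × 0.479 × 2.78×10^10 = 272 W.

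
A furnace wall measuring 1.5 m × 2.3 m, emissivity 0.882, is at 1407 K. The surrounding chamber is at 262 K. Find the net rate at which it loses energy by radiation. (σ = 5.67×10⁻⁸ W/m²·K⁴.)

A = 1.5 × 2.3 = 3.45 m².
Q = εσA(T⁴ − T_s⁴). T⁴ − T_s⁴ = (1407)⁴ − (262)⁴ = 3.92×10^12 − 4.71×10^9 = 3.91×10^12 K⁴.
Q = 0.882 × 5.67×10⁻⁸ × 3.45 × 3.91×10^12 = 6.75×10^5 W.

Q ≈ 6.75×10^5 W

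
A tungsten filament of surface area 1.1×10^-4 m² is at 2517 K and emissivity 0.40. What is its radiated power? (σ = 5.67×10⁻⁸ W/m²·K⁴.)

P ≈ 100 W

Stefan–Boltzmann: P = εσAT⁴ = 0.40 × 5.67×10⁻⁸ × 1.10×10^-4 × (2517)⁴ = 0.40 × 5.67×10⁻⁸ × 1.10×10^-4 × 4.01×10^13.
P = 100 W.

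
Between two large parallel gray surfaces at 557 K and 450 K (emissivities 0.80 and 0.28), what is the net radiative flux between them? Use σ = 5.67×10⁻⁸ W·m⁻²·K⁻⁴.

For two large parallel gray plates, q = σ(T₁⁴ − T₂⁴) / (1/ε₁ + 1/ε₂ − 1).
1/ε₁ + 1/ε₂ − 1 = 1/0.80 + 1/0.28 − 1 = 3.821.
T₁⁴ − T₂⁴ = 9.63×10^10 − 4.10×10^10 = 5.52×10^10 K⁴.
q = 5.67×10⁻⁸ × 5.52×10^10 / 3.821 = 820 W/m².

q ≈ 820 W/m²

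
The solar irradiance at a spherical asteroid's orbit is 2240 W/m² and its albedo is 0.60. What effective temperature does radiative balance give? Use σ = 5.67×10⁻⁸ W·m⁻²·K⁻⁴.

Power absorbed = (1−a)S·πR²; power emitted = 4πR²σT⁴. Equating and cancelling πR²:
T = ((1−a)S / 4σ)^(1/4) = (896 / (4 × 5.67×10⁻⁸))^(1/4) = (3.95×10^9)^(1/4).
T = 251 K.

T ≈ 251 K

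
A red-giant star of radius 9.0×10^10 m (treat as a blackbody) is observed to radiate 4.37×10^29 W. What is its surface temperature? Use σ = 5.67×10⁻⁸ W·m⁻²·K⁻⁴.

A = 4πr² = 4π × (9.0×10^10)² = 1.02×10^23 m².
From P = σAT⁴, T = (P / σA)^(1/4) = (4.37×10^29 / (5.67×10⁻⁸ × 1.02×10^23))^(1/4).
T = (7.57×10^13)^(1/4) = 2950 K.

T ≈ 2950 K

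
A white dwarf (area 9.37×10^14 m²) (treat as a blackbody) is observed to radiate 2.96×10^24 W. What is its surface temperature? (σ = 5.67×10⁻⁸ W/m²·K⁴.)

From P = σAT⁴, T = (P / σA)^(1/4) = (2.96×10^24 / (5.67×10⁻⁸ × 9.37×10^14))^(1/4).
T = (5.57×10^16)^(1/4) = 15400 K.

T ≈ 15400 K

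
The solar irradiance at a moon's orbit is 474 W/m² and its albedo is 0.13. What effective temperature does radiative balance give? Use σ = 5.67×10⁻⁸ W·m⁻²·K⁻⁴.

Power absorbed = (1−a)S·πR²; power emitted = 4πR²σT⁴. Equating and cancelling πR²:
T = ((1−a)S / 4σ)^(1/4) = (412 / (4 × 5.67×10⁻⁸))^(1/4) = (1.82×10^9)^(1/4).
T = 206 K.

T ≈ 206 K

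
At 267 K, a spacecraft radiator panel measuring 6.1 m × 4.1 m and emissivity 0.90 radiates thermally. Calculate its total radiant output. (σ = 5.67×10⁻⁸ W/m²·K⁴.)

A = 6.1 × 4.1 = 25.0 m².
P = εσAT⁴ = 0.90 × 5.67×10⁻⁸ × 25.0 × (267)⁴ = 0.90 × 5.67×10⁻⁸ × 25.0 × 5.08×10^9.
P = 6490 W.

P ≈ 6490 W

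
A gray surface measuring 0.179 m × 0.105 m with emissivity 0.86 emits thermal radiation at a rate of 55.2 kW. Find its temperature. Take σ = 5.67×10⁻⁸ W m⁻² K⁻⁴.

A = 0.179 × 0.105 = 0.0188 m².
From P = εσAT⁴, T = (P / εσA)^(1/4) = (55200 / (0.86 × 5.67×10⁻⁸ × 0.0188))^(1/4).
T = (6.02×10^13)^(1/4) = 2790 K.

T ≈ 2790 K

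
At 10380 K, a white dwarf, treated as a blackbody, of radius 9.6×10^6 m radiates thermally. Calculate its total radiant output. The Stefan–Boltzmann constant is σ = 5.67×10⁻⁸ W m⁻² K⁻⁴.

A = 4πr² = 4π × (9.6×10^6)² = 1.16×10^15 m².
P = σAT⁴ = 5.67×10⁻⁸ × 1.16×10^15 × (10380)⁴ = 5.67×10⁻⁸ × 1.16×10^15 × 1.16×10^16.
P = 7.62×10^23 W.

P ≈ 7.62×10^23 W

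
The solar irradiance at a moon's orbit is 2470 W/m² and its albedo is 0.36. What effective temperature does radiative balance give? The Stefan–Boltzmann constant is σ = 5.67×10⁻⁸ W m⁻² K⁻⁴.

T ≈ 289 K

Power absorbed = (1−a)S·πR²; power emitted = 4πR²σT⁴. Equating and cancelling πR²:
T = ((1−a)S / 4σ)^(1/4) = (1580 / (4 × 5.67×10⁻⁸))^(1/4) = (6.97×10^9)^(1/4).
T = 289 K.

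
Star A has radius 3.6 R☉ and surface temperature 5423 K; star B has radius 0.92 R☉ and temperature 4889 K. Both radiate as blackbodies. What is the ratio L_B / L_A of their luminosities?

L = 4πR²σT⁴ ∝ R²T⁴, so L_B/L_A = (0.92/3.6)² × (4889/5423)⁴ = 0.0653 × 0.661 = 0.0431.

L_B/L_A ≈ 0.0431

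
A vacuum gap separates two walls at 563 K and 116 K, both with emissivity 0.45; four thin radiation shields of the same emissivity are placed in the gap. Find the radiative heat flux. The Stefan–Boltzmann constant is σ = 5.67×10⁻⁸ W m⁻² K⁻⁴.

q ≈ 330 W/m²

Each of the 5 gaps contributes resistance (2/ε − 1) = 2/0.45 − 1 = 3.444; total = 17.22.
q = σ(T₁⁴ − T₂⁴) / 17.22 = 5.67×10⁻⁸ × 1.00×10^11 / 17.22 = 330 W/m².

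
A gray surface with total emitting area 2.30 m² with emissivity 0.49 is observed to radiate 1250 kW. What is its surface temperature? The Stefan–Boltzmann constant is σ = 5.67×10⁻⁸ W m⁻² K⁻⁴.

From P = εσAT⁴, T = (P / εσA)^(1/4) = (1.25×10^6 / (0.49 × 5.67×10⁻⁸ × 2.30))^(1/4).
T = (1.96×10^13)^(1/4) = 2100 K.

T ≈ 2100 K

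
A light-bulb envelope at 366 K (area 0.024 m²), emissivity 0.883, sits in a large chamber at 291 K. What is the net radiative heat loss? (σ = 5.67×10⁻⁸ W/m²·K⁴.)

Q = εσA(T⁴ − T_s⁴). T⁴ − T_s⁴ = (366)⁴ − (291)⁴ = 1.79×10^10 − 7.17×10^9 = 1.08×10^10 K⁴.
Q = 0.883 × 5.67×10⁻⁸ × 0.0240 × 1.08×10^10 = 12.9 W.

Q ≈ 12.9 W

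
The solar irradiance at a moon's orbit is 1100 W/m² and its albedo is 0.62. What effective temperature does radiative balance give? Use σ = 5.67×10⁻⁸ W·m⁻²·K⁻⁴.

T ≈ 207 K

Power absorbed = (1−a)S·πR²; power emitted = 4πR²σT⁴. Equating and cancelling πR²:
T = ((1−a)S / 4σ)^(1/4) = (418 / (4 × 5.67×10⁻⁸))^(1/4) = (1.84×10^9)^(1/4).
T = 207 K.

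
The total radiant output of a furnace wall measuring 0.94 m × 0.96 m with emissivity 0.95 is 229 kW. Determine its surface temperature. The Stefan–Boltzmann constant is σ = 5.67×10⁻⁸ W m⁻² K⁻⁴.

A = 0.94 × 0.96 = 0.902 m².
From P = εσAT⁴, T = (P / εσA)^(1/4) = (2.29×10^5 / (0.95 × 5.67×10⁻⁸ × 0.902))^(1/4).
T = (4.71×10^12)^(1/4) = 1470 K.

T ≈ 1470 K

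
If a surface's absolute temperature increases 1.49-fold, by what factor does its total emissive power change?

P ∝ T⁴, so the power scales as (1.49)⁴ = 4.93.

factor ≈ 4.93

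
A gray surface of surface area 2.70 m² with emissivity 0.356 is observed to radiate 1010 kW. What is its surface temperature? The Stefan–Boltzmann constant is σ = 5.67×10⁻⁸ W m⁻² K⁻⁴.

From P = εσAT⁴, T = (P / εσA)^(1/4) = (1.01×10^6 / (0.356 × 5.67×10⁻⁸ × 2.70))^(1/4).
T = (1.85×10^13)^(1/4) = 2070 K.

T ≈ 2070 K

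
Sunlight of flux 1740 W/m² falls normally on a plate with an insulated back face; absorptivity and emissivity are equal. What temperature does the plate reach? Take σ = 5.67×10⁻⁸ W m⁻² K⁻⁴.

T ≈ 419 K

Absorbed flux αS = emitted flux εσT⁴ (one radiating face); with α = ε, T = (S/σ)^(1/4).
T = (1740 / 5.67×10⁻⁸)^(1/4) = (3.07×10^10)^(1/4).
T = 419 K.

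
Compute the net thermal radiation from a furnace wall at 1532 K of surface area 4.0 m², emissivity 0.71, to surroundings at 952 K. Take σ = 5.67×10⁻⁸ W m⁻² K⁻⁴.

Q ≈ 7.55×10^5 W

Q = εσA(T⁴ − T_s⁴). T⁴ − T_s⁴ = (1532)⁴ − (952)⁴ = 5.51×10^12 − 8.21×10^11 = 4.69×10^12 K⁴.
Q = 0.71 × 5.67×10⁻⁸ × 4.00 × 4.69×10^12 = 7.55×10^5 W.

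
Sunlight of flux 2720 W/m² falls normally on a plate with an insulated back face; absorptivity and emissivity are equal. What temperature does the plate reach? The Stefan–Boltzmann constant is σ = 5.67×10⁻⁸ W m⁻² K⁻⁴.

T ≈ 468 K

Absorbed flux αS = emitted flux εσT⁴ (one radiating face); with α = ε, T = (S/σ)^(1/4).
T = (2720 / 5.67×10⁻⁸)^(1/4) = (4.80×10^10)^(1/4).
T = 468 K.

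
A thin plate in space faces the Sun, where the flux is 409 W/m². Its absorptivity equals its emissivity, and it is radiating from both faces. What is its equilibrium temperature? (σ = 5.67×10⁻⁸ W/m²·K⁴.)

T ≈ 245 K

Absorbed flux αS = emitted flux 2εσT⁴ per unit area; with α = ε this gives T = (S/2σ)^(1/4).
T = (409 / (2 × 5.67×10⁻⁸))^(1/4) = (3.61×10^9)^(1/4).
T = 245 K.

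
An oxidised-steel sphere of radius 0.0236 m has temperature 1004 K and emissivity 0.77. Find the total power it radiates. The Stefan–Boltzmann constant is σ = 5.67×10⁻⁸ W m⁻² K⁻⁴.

P ≈ 310 W

A = 4πr² = 4π × (0.0236)² = 7.00×10^-3 m².
P = εσAT⁴ = 0.77 × 5.67×10⁻⁸ × 7.00×10^-3 × (1004)⁴ = 0.77 × 5.67×10⁻⁸ × 7.00×10^-3 × 1.02×10^12.
P = 310 W.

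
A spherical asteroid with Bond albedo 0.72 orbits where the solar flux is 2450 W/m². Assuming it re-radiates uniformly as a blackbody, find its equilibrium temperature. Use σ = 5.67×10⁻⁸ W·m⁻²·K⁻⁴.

T ≈ 235 K

Power absorbed = (1−a)S·πR²; power emitted = 4πR²σT⁴. Equating and cancelling πR²:
T = ((1−a)S / 4σ)^(1/4) = (686 / (4 × 5.67×10⁻⁸))^(1/4) = (3.02×10^9)^(1/4).
T = 235 K.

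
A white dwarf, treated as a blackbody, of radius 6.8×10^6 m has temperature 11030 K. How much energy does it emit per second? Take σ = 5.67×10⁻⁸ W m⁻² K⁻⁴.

P ≈ 4.88×10^23 W

A = 4πr² = 4π × (6.8×10^6)² = 5.81×10^14 m².
P = σAT⁴ = 5.67×10⁻⁸ × 5.81×10^14 × (11030)⁴ = 5.67×10⁻⁸ × 5.81×10^14 × 1.48×10^16.
P = 4.88×10^23 W.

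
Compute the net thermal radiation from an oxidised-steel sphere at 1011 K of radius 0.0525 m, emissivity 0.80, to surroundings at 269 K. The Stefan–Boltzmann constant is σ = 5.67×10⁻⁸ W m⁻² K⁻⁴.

Q ≈ 1630 W

A = 4πr² = 4π × (0.0525)² = 0.0346 m².
Q = εσA(T⁴ − T_s⁴). T⁴ − T_s⁴ = (1011)⁴ − (269)⁴ = 1.04×10^12 − 5.24×10^9 = 1.04×10^12 K⁴.
Q = 0.80 × 5.67×10⁻⁸ × 0.0346 × 1.04×10^12 = 1630 W.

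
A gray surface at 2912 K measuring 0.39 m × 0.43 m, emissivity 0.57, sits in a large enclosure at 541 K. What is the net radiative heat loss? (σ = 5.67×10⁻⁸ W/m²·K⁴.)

Q ≈ 3.89×10^5 W

A = 0.39 × 0.43 = 0.168 m².
Q = εσA(T⁴ − T_s⁴). T⁴ − T_s⁴ = (2912)⁴ − (541)⁴ = 7.19×10^13 − 8.57×10^10 = 7.18×10^13 K⁴.
Q = 0.57 × 5.67×10⁻⁸ × 0.168 × 7.18×10^13 = 3.89×10^5 W.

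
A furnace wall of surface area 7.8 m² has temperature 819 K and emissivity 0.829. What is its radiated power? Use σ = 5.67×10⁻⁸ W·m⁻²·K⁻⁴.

P ≈ 1.65×10^5 W

P = εσAT⁴ = 0.829 × 5.67×10⁻⁸ × 7.80 × (819)⁴ = 0.829 × 5.67×10⁻⁸ × 7.80 × 4.50×10^11.
P = 1.65×10^5 W.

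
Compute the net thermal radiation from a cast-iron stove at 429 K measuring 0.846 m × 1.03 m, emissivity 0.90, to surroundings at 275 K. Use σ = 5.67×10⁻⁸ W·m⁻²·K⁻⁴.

Q ≈ 1250 W

A = 0.846 × 1.03 = 0.871 m².
Q = εσA(T⁴ − T_s⁴). T⁴ − T_s⁴ = (429)⁴ − (275)⁴ = 3.39×10^10 − 5.72×10^9 = 2.82×10^10 K⁴.
Q = 0.90 × 5.67×10⁻⁸ × 0.871 × 2.82×10^10 = 1250 W.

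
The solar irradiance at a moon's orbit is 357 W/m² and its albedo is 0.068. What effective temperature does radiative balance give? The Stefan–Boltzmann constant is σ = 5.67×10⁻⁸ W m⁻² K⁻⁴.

T ≈ 196 K

Power absorbed = (1−a)S·πR²; power emitted = 4πR²σT⁴. Equating and cancelling πR²:
T = ((1−a)S / 4σ)^(1/4) = (333 / (4 × 5.67×10⁻⁸))^(1/4) = (1.47×10^9)^(1/4).
T = 196 K.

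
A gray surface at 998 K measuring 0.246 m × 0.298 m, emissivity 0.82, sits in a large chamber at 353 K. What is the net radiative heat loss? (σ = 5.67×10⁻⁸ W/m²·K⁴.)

Q ≈ 3330 W

A = 0.246 × 0.298 = 0.0733 m².
Q = εσA(T⁴ − T_s⁴). T⁴ − T_s⁴ = (998)⁴ − (353)⁴ = 9.92×10^11 − 1.55×10^10 = 9.76×10^11 K⁴.
Q = 0.82 × 5.67×10⁻⁸ × 0.0733 × 9.76×10^11 = 3330 W.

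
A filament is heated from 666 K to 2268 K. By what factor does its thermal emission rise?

P ∝ T⁴, so the ratio is (2268/666)⁴ = (3.405)⁴ = 134.

ratio ≈ 134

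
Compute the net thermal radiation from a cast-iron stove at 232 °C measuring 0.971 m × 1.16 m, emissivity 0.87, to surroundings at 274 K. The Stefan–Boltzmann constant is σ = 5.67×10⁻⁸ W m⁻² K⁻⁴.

A = 0.971 × 1.16 = 1.13 m².
Convert: 232 °C = 505 K.
Q = εσA(T⁴ − T_s⁴). T⁴ − T_s⁴ = (505)⁴ − (274)⁴ = 6.50×10^10 − 5.64×10^9 = 5.94×10^10 K⁴.
Q = 0.87 × 5.67×10⁻⁸ × 1.13 × 5.94×10^10 = 3300 W.

Q ≈ 3300 W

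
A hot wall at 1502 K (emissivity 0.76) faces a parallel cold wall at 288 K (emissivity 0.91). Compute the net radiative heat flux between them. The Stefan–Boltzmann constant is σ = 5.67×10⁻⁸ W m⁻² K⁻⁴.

For two large parallel gray plates, q = σ(T₁⁴ − T₂⁴) / (1/ε₁ + 1/ε₂ − 1).
1/ε₁ + 1/ε₂ − 1 = 1/0.76 + 1/0.91 − 1 = 1.415.
T₁⁴ − T₂⁴ = 5.09×10^12 − 6.88×10^9 = 5.08×10^12 K⁴.
q = 5.67×10⁻⁸ × 5.08×10^12 / 1.415 = 2.04×10^5 W/m².

q ≈ 2.04×10^5 W/m²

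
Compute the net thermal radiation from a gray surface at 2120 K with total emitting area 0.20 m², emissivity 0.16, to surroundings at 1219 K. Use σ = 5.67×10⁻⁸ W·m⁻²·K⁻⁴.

Q = εσA(T⁴ − T_s⁴). T⁴ − T_s⁴ = (2120)⁴ − (1219)⁴ = 2.02×10^13 − 2.21×10^12 = 1.80×10^13 K⁴.
Q = 0.16 × 5.67×10⁻⁸ × 0.200 × 1.80×10^13 = 32600 W.

Q ≈ 32600 W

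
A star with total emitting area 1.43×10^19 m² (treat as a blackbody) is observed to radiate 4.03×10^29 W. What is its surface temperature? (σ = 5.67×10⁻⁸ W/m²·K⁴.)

From P = σAT⁴, T = (P / σA)^(1/4) = (4.03×10^29 / (5.67×10⁻⁸ × 1.43×10^19))^(1/4).
T = (4.97×10^17)^(1/4) = 26600 K.

T ≈ 26600 K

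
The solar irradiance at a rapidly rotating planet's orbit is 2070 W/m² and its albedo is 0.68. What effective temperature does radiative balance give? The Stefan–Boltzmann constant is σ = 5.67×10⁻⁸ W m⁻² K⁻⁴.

Power absorbed = (1−a)S·πR²; power emitted = 4πR²σT⁴. Equating and cancelling πR²:
T = ((1−a)S / 4σ)^(1/4) = (662 / (4 × 5.67×10⁻⁸))^(1/4) = (2.92×10^9)^(1/4).
T = 232 K.

T ≈ 232 K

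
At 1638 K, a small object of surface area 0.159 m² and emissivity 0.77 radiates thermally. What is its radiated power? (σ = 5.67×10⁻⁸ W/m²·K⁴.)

P ≈ 50000 W

Stefan–Boltzmann: P = εσAT⁴ = 0.77 × 5.67×10⁻⁸ × 0.159 × (1638)⁴ = 0.77 × 5.67×10⁻⁸ × 0.159 × 7.20×10^12.
P = 50000 W.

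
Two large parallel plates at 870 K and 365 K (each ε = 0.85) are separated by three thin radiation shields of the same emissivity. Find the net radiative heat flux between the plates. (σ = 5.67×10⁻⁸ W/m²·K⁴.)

Each of the 4 gaps contributes resistance (2/ε − 1) = 2/0.85 − 1 = 1.353; total = 5.412.
q = σ(T₁⁴ − T₂⁴) / 5.412 = 5.67×10⁻⁸ × 5.55×10^11 / 5.412 = 5820 W/m².

q ≈ 5820 W/m²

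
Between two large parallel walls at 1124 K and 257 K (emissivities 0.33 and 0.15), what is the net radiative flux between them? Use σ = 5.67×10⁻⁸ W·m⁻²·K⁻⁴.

For two large parallel gray plates, q = σ(T₁⁴ − T₂⁴) / (1/ε₁ + 1/ε₂ − 1).
1/ε₁ + 1/ε₂ − 1 = 1/0.33 + 1/0.15 − 1 = 8.697.
T₁⁴ − T₂⁴ = 1.60×10^12 − 4.36×10^9 = 1.59×10^12 K⁴.
q = 5.67×10⁻⁸ × 1.59×10^12 / 8.697 = 10400 W/m².

q ≈ 10400 W/m²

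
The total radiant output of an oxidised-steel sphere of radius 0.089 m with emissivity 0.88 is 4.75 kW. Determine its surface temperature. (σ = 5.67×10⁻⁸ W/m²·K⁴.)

T ≈ 989 K

A = 4πr² = 4π × (0.089)² = 0.0995 m².
From P = εσAT⁴, T = (P / εσA)^(1/4) = (4750 / (0.88 × 5.67×10⁻⁸ × 0.0995))^(1/4).
T = (9.56×10^11)^(1/4) = 989 K.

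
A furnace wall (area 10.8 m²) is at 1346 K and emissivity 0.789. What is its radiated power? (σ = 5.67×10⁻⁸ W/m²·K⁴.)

Stefan–Boltzmann: P = εσAT⁴ = 0.789 × 5.67×10⁻⁸ × 10.8 × (1346)⁴ = 0.789 × 5.67×10⁻⁸ × 10.8 × 3.28×10^12.
P = 1.59×10^6 W.

P ≈ 1.59×10^6 W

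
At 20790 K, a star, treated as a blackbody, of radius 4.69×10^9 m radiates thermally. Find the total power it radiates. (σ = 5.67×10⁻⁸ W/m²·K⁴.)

A = 4πr² = 4π × (4.69×10^9)² = 2.76×10^20 m².
P = σAT⁴ = 5.67×10⁻⁸ × 2.76×10^20 × (20790)⁴ = 5.67×10⁻⁸ × 2.76×10^20 × 1.87×10^17.
P = 2.93×10^30 W.

P ≈ 2.93×10^30 W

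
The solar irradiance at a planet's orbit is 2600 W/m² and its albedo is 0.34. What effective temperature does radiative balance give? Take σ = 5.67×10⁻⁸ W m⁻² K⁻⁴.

T ≈ 295 K

Power absorbed = (1−a)S·πR²; power emitted = 4πR²σT⁴. Equating and cancelling πR²:
T = ((1−a)S / 4σ)^(1/4) = (1720 / (4 × 5.67×10⁻⁸))^(1/4) = (7.57×10^9)^(1/4).
T = 295 K.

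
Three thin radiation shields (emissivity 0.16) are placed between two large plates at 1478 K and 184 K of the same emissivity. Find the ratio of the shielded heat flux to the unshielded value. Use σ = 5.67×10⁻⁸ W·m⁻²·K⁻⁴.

With N identical shields there are N+1 = 4 gaps in series, each with the same radiative resistance, so the flux falls to 1/(N+1) of its unshielded value.

ratio ≈ 0.250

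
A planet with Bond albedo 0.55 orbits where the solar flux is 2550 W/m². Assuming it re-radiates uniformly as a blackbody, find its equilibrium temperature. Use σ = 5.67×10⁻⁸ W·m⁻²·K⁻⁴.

Power absorbed = (1−a)S·πR²; power emitted = 4πR²σT⁴. Equating and cancelling πR²:
T = ((1−a)S / 4σ)^(1/4) = (1150 / (4 × 5.67×10⁻⁸))^(1/4) = (5.06×10^9)^(1/4).
T = 267 K.

T ≈ 267 K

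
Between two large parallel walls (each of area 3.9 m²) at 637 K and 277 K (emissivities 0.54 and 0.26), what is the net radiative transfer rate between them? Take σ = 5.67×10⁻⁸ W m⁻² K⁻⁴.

Q ≈ 7470 W

For two large parallel gray plates, q = σ(T₁⁴ − T₂⁴) / (1/ε₁ + 1/ε₂ − 1).
1/ε₁ + 1/ε₂ − 1 = 1/0.54 + 1/0.26 − 1 = 4.698.
T₁⁴ − T₂⁴ = 1.65×10^11 − 5.89×10^9 = 1.59×10^11 K⁴.
q = 5.67×10⁻⁸ × 1.59×10^11 / 4.698 = 1920 W/m².
Q = q·A = 1920 × 3.9 = 7470 W.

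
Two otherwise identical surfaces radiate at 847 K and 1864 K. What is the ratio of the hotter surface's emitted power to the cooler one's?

P ∝ T⁴, so the ratio is (1864/847)⁴ = (2.201)⁴ = 23.5.

ratio ≈ 23.5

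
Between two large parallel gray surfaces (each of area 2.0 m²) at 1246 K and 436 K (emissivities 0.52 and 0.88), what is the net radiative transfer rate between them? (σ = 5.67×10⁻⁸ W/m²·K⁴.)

Q ≈ 1.31×10^5 W

For two large parallel gray plates, q = σ(T₁⁴ − T₂⁴) / (1/ε₁ + 1/ε₂ − 1).
1/ε₁ + 1/ε₂ − 1 = 1/0.52 + 1/0.88 − 1 = 2.059.
T₁⁴ − T₂⁴ = 2.41×10^12 − 3.61×10^10 = 2.37×10^12 K⁴.
q = 5.67×10⁻⁸ × 2.37×10^12 / 2.059 = 65400 W/m².
Q = q·A = 65400 × 2.0 = 1.31×10^5 W.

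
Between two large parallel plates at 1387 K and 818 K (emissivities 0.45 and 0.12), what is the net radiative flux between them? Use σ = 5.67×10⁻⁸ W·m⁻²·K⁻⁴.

q ≈ 19300 W/m²

For two large parallel gray plates, q = σ(T₁⁴ − T₂⁴) / (1/ε₁ + 1/ε₂ − 1).
1/ε₁ + 1/ε₂ − 1 = 1/0.45 + 1/0.12 − 1 = 9.556.
T₁⁴ − T₂⁴ = 3.70×10^12 − 4.48×10^11 = 3.25×10^12 K⁴.
q = 5.67×10⁻⁸ × 3.25×10^12 / 9.556 = 19300 W/m².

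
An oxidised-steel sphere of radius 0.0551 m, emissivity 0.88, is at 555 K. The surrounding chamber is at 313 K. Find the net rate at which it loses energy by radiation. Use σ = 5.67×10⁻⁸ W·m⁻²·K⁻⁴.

A = 4πr² = 4π × (0.0551)² = 0.0382 m².
Q = εσA(T⁴ − T_s⁴). T⁴ − T_s⁴ = (555)⁴ − (313)⁴ = 9.49×10^10 − 9.60×10^9 = 8.53×10^10 K⁴.
Q = 0.88 × 5.67×10⁻⁸ × 0.0382 × 8.53×10^10 = 162 W.

Q ≈ 162 W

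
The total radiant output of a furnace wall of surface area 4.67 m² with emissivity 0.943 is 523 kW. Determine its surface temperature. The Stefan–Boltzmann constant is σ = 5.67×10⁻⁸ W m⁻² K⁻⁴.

T ≈ 1200 K

From P = εσAT⁴, T = (P / εσA)^(1/4) = (5.23×10^5 / (0.943 × 5.67×10⁻⁸ × 4.67))^(1/4).
T = (2.09×10^12)^(1/4) = 1200 K.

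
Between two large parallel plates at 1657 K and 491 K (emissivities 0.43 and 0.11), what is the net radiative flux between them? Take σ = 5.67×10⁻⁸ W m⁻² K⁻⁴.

q ≈ 40700 W/m²

For two large parallel gray plates, q = σ(T₁⁴ − T₂⁴) / (1/ε₁ + 1/ε₂ − 1).
1/ε₁ + 1/ε₂ − 1 = 1/0.43 + 1/0.11 − 1 = 10.42.
T₁⁴ − T₂⁴ = 7.54×10^12 − 5.81×10^10 = 7.48×10^12 K⁴.
q = 5.67×10⁻⁸ × 7.48×10^12 / 10.42 = 40700 W/m².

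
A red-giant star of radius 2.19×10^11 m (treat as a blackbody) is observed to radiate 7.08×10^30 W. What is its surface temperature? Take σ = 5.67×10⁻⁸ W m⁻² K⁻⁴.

T ≈ 3790 K

A = 4πr² = 4π × (2.19×10^11)² = 6.03×10^23 m².
From P = σAT⁴, T = (P / σA)^(1/4) = (7.08×10^30 / (5.67×10⁻⁸ × 6.03×10^23))^(1/4).
T = (2.07×10^14)^(1/4) = 3790 K.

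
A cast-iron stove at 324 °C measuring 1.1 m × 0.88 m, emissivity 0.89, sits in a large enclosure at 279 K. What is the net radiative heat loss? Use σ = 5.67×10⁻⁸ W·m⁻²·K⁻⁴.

Q ≈ 5910 W

A = 1.1 × 0.88 = 0.968 m².
Convert: 324 °C = 597 K.
Q = εσA(T⁴ − T_s⁴). T⁴ − T_s⁴ = (597)⁴ − (279)⁴ = 1.27×10^11 − 6.06×10^9 = 1.21×10^11 K⁴.
Q = 0.89 × 5.67×10⁻⁸ × 0.968 × 1.21×10^11 = 5910 W.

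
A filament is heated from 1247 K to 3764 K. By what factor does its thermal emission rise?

ratio ≈ 83.0

P ∝ T⁴, so the ratio is (3764/1247)⁴ = (3.018)⁴ = 83.0.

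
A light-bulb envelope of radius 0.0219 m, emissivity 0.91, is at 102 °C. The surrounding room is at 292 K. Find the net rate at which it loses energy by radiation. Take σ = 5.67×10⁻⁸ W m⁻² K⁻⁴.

A = 4πr² = 4π × (0.0219)² = 6.03×10^-3 m².
Convert: 102 °C = 375 K.
Q = εσA(T⁴ − T_s⁴). T⁴ − T_s⁴ = (375)⁴ − (292)⁴ = 1.98×10^10 − 7.27×10^9 = 1.25×10^10 K⁴.
Q = 0.91 × 5.67×10⁻⁸ × 6.03×10^-3 × 1.25×10^10 = 3.89 W.

Q ≈ 3.89 W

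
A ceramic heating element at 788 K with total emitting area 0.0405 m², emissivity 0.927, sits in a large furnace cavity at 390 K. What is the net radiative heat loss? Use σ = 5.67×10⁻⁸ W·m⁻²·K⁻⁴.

Q ≈ 772 W

Q = εσA(T⁴ − T_s⁴). T⁴ − T_s⁴ = (788)⁴ − (390)⁴ = 3.86×10^11 − 2.31×10^10 = 3.62×10^11 K⁴.
Q = 0.927 × 5.67×10⁻⁸ × 0.0405 × 3.62×10^11 = 772 W.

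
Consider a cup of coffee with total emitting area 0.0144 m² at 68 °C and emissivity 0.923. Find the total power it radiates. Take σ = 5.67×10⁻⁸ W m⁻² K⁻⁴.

68 °C = 341 K.
Stefan–Boltzmann: P = εσAT⁴ = 0.923 × 5.67×10⁻⁸ × 0.0144 × (341)⁴ = 0.923 × 5.67×10⁻⁸ × 0.0144 × 1.35×10^10.
P = 10.2 W.

P ≈ 10.2 W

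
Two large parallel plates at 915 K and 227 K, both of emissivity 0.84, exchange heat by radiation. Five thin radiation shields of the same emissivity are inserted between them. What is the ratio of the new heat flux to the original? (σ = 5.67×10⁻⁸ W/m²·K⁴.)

ratio ≈ 0.167

With N identical shields there are N+1 = 6 gaps in series, each with the same radiative resistance, so the flux falls to 1/(N+1) of its unshielded value.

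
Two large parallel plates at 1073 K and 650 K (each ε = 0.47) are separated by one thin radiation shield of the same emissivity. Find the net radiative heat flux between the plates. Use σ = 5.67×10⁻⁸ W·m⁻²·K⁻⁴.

q ≈ 9990 W/m²

Each of the 2 gaps contributes resistance (2/ε − 1) = 2/0.47 − 1 = 3.255; total = 6.511.
q = σ(T₁⁴ − T₂⁴) / 6.511 = 5.67×10⁻⁸ × 1.15×10^12 / 6.511 = 9990 W/m².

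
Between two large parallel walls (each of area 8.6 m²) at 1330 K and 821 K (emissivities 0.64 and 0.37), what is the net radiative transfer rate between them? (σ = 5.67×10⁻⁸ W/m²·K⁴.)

For two large parallel gray plates, q = σ(T₁⁴ − T₂⁴) / (1/ε₁ + 1/ε₂ − 1).
1/ε₁ + 1/ε₂ − 1 = 1/0.64 + 1/0.37 − 1 = 3.265.
T₁⁴ − T₂⁴ = 3.13×10^12 − 4.54×10^11 = 2.67×10^12 K⁴.
q = 5.67×10⁻⁸ × 2.67×10^12 / 3.265 = 46400 W/m².
Q = q·A = 46400 × 8.6 = 3.99×10^5 W.

Q ≈ 3.99×10^5 W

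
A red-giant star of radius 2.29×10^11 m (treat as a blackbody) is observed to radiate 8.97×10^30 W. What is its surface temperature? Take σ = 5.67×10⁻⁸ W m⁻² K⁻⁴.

T ≈ 3940 K

A = 4πr² = 4π × (2.29×10^11)² = 6.59×10^23 m².
From P = σAT⁴, T = (P / σA)^(1/4) = (8.97×10^30 / (5.67×10⁻⁸ × 6.59×10^23))^(1/4).
T = (2.40×10^14)^(1/4) = 3940 K.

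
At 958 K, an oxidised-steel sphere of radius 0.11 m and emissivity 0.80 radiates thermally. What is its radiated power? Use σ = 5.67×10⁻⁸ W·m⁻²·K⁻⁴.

P ≈ 5810 W

A = 4πr² = 4π × (0.11)² = 0.152 m².
P = εσAT⁴ = 0.80 × 5.67×10⁻⁸ × 0.152 × (958)⁴ = 0.80 × 5.67×10⁻⁸ × 0.152 × 8.42×10^11.
P = 5810 W.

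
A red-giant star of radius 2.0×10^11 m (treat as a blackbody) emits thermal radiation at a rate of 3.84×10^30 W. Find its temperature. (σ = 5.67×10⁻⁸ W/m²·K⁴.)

T ≈ 3410 K

A = 4πr² = 4π × (2.0×10^11)² = 5.03×10^23 m².
From P = σAT⁴, T = (P / σA)^(1/4) = (3.84×10^30 / (5.67×10⁻⁸ × 5.03×10^23))^(1/4).
T = (1.35×10^14)^(1/4) = 3410 K.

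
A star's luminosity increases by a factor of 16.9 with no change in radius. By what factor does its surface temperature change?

P ∝ T⁴ ⇒ T ∝ P^(1/4), so T scales by (16.9)^(1/4) = 2.03.

factor ≈ 2.03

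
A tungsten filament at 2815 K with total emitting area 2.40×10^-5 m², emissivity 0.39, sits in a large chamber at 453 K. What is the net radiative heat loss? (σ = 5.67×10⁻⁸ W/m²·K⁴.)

Q ≈ 33.3 W

Q = εσA(T⁴ − T_s⁴). T⁴ − T_s⁴ = (2815)⁴ − (453)⁴ = 6.28×10^13 − 4.21×10^10 = 6.28×10^13 K⁴.
Q = 0.39 × 5.67×10⁻⁸ × 2.40×10^-5 × 6.28×10^13 = 33.3 W.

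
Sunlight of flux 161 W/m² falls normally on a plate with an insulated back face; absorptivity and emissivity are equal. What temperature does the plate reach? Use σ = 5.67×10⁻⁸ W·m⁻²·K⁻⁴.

T ≈ 231 K

Absorbed flux αS = emitted flux εσT⁴ (one radiating face); with α = ε, T = (S/σ)^(1/4).
T = (161 / 5.67×10⁻⁸)^(1/4) = (2.84×10^9)^(1/4).
T = 231 K.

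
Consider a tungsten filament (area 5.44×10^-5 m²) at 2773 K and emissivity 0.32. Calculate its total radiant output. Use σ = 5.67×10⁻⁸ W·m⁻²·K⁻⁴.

Stefan–Boltzmann: P = εσAT⁴ = 0.32 × 5.67×10⁻⁸ × 5.44×10^-5 × (2773)⁴ = 0.32 × 5.67×10⁻⁸ × 5.44×10^-5 × 5.91×10^13.
P = 58.4 W.

P ≈ 58.4 W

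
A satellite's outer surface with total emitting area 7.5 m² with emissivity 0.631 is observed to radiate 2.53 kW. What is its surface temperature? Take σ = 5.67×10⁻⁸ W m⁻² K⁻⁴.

From P = εσAT⁴, T = (P / εσA)^(1/4) = (2530 / (0.631 × 5.67×10⁻⁸ × 7.50))^(1/4).
T = (9.43×10^9)^(1/4) = 312 K.

T ≈ 312 K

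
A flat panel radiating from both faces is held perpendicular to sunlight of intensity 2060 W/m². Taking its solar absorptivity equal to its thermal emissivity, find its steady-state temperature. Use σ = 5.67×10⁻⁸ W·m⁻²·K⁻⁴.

Absorbed flux αS = emitted flux 2εσT⁴ per unit area; with α = ε this gives T = (S/2σ)^(1/4).
T = (2060 / (2 × 5.67×10⁻⁸))^(1/4) = (1.82×10^10)^(1/4).
T = 367 K.

T ≈ 367 K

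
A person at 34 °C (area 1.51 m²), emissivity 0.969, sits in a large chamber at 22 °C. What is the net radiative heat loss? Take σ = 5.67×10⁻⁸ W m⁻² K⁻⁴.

Convert: 34 °C = 307 K; 22 °C = 295 K.
Q = εσA(T⁴ − T_s⁴). T⁴ − T_s⁴ = (307)⁴ − (295)⁴ = 8.88×10^9 − 7.57×10^9 = 1.31×10^9 K⁴.
Q = 0.969 × 5.67×10⁻⁸ × 1.51 × 1.31×10^9 = 109 W.

Q ≈ 109 W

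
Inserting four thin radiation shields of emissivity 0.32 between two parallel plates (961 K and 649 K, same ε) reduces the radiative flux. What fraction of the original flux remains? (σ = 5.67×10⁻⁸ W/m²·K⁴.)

With N identical shields there are N+1 = 5 gaps in series, each with the same radiative resistance, so the flux falls to 1/(N+1) of its unshielded value.

ratio ≈ 0.200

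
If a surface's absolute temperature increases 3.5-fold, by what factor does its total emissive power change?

P ∝ T⁴, so the power scales as (3.5)⁴ = 150.

factor ≈ 150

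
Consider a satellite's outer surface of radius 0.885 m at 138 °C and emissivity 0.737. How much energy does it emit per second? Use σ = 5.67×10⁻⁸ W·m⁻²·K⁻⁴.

A = 4πr² = 4π × (0.885)² = 9.84 m².
138 °C = 411 K.
Stefan–Boltzmann: P = εσAT⁴ = 0.737 × 5.67×10⁻⁸ × 9.84 × (411)⁴ = 0.737 × 5.67×10⁻⁸ × 9.84 × 2.85×10^10.
P = 11700 W.

P ≈ 11700 W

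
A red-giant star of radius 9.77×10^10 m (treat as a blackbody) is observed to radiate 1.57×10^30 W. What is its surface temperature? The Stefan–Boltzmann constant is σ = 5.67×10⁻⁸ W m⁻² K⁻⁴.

A = 4πr² = 4π × (9.77×10^10)² = 1.20×10^23 m².
From P = σAT⁴, T = (P / σA)^(1/4) = (1.57×10^30 / (5.67×10⁻⁸ × 1.20×10^23))^(1/4).
T = (2.31×10^14)^(1/4) = 3900 K.

T ≈ 3900 K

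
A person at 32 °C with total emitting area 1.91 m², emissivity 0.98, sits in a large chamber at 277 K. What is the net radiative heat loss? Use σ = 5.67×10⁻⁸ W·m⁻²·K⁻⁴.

Q ≈ 294 W

Convert: 32 °C = 305 K.
Q = εσA(T⁴ − T_s⁴). T⁴ − T_s⁴ = (305)⁴ − (277)⁴ = 8.65×10^9 − 5.89×10^9 = 2.77×10^9 K⁴.
Q = 0.98 × 5.67×10⁻⁸ × 1.91 × 2.77×10^9 = 294 W.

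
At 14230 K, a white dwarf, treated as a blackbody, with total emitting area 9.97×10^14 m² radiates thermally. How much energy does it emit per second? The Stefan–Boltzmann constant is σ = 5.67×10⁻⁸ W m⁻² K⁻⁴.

P = σAT⁴ = 5.67×10⁻⁸ × 9.97×10^14 × (14230)⁴ = 5.67×10⁻⁸ × 9.97×10^14 × 4.10×10^16.
P = 2.32×10^24 W.

P ≈ 2.32×10^24 W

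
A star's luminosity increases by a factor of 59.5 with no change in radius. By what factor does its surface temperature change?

P ∝ T⁴ ⇒ T ∝ P^(1/4), so T scales by (59.5)^(1/4) = 2.78.

factor ≈ 2.78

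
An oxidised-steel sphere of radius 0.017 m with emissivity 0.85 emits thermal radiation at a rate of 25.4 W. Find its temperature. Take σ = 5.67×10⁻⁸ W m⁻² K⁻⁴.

A = 4πr² = 4π × (0.017)² = 3.63×10^-3 m².
From P = εσAT⁴, T = (P / εσA)^(1/4) = (25.4 / (0.85 × 5.67×10⁻⁸ × 3.63×10^-3))^(1/4).
T = (1.45×10^11)^(1/4) = 617 K.

T ≈ 617 K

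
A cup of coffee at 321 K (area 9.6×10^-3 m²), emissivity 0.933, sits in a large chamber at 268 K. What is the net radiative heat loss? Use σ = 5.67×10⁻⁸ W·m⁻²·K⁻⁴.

Q = εσA(T⁴ − T_s⁴). T⁴ − T_s⁴ = (321)⁴ − (268)⁴ = 1.06×10^10 − 5.16×10^9 = 5.46×10^9 K⁴.
Q = 0.933 × 5.67×10⁻⁸ × 9.60×10^-3 × 5.46×10^9 = 2.77 W.

Q ≈ 2.77 W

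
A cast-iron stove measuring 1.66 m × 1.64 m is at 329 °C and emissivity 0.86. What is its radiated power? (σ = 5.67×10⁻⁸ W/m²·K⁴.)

P ≈ 17400 W

A = 1.66 × 1.64 = 2.72 m².
329 °C = 602 K.
Stefan–Boltzmann: P = εσAT⁴ = 0.86 × 5.67×10⁻⁸ × 2.72 × (602)⁴ = 0.86 × 5.67×10⁻⁸ × 2.72 × 1.31×10^11.
P = 17400 W.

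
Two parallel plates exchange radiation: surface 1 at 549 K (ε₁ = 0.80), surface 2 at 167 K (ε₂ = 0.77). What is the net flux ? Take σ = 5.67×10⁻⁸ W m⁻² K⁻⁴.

q ≈ 3300 W/m²

For two large parallel gray plates, q = σ(T₁⁴ − T₂⁴) / (1/ε₁ + 1/ε₂ − 1).
1/ε₁ + 1/ε₂ − 1 = 1/0.80 + 1/0.77 − 1 = 1.549.
T₁⁴ − T₂⁴ = 9.08×10^10 − 7.78×10^8 = 9.01×10^10 K⁴.
q = 5.67×10⁻⁸ × 9.01×10^10 / 1.549 = 3300 W/m².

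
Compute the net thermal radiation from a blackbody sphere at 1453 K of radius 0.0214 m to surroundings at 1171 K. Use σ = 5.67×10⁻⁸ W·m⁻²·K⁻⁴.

A = 4πr² = 4π × (0.0214)² = 5.75×10^-3 m².
Q = σA(T⁴ − T_s⁴). T⁴ − T_s⁴ = (1453)⁴ − (1171)⁴ = 4.46×10^12 − 1.88×10^12 = 2.58×10^12 K⁴.
Q = 5.67×10⁻⁸ × 5.75×10^-3 × 2.58×10^12 = 841 W.

Q ≈ 841 W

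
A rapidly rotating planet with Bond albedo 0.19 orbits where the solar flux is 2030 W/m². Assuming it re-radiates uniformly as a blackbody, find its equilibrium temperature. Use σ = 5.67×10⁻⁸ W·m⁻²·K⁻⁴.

Power absorbed = (1−a)S·πR²; power emitted = 4πR²σT⁴. Equating and cancelling πR²:
T = ((1−a)S / 4σ)^(1/4) = (1640 / (4 × 5.67×10⁻⁸))^(1/4) = (7.25×10^9)^(1/4).
T = 292 K.

T ≈ 292 K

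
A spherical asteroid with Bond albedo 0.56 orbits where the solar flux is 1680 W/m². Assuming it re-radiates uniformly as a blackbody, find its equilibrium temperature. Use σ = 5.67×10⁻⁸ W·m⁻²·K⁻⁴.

T ≈ 239 K

Power absorbed = (1−a)S·πR²; power emitted = 4πR²σT⁴. Equating and cancelling πR²:
T = ((1−a)S / 4σ)^(1/4) = (739 / (4 × 5.67×10⁻⁸))^(1/4) = (3.26×10^9)^(1/4).
T = 239 K.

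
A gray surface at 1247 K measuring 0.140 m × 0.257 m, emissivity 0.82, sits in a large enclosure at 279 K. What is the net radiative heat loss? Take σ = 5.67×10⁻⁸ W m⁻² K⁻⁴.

Q ≈ 4030 W

A = 0.140 × 0.257 = 0.0360 m².
Q = εσA(T⁴ − T_s⁴). T⁴ − T_s⁴ = (1247)⁴ − (279)⁴ = 2.42×10^12 − 6.06×10^9 = 2.41×10^12 K⁴.
Q = 0.82 × 5.67×10⁻⁸ × 0.0360 × 2.41×10^12 = 4030 W.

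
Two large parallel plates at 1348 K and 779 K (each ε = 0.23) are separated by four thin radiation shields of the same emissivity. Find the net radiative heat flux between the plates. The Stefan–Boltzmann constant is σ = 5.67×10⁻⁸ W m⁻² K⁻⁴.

q ≈ 4320 W/m²

Each of the 5 gaps contributes resistance (2/ε − 1) = 2/0.23 − 1 = 7.696; total = 38.48.
q = σ(T₁⁴ − T₂⁴) / 38.48 = 5.67×10⁻⁸ × 2.93×10^12 / 38.48 = 4320 W/m².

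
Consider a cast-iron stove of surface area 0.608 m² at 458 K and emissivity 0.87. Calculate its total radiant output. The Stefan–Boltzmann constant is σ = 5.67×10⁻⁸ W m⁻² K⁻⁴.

P ≈ 1320 W

Stefan–Boltzmann: P = εσAT⁴ = 0.87 × 5.67×10⁻⁸ × 0.608 × (458)⁴ = 0.87 × 5.67×10⁻⁸ × 0.608 × 4.40×10^10.
P = 1320 W.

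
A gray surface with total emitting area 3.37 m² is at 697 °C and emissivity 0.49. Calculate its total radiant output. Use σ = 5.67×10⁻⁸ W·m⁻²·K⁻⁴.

P ≈ 82900 W

697 °C = 970 K.
P = εσAT⁴ = 0.49 × 5.67×10⁻⁸ × 3.37 × (970)⁴ = 0.49 × 5.67×10⁻⁸ × 3.37 × 8.85×10^11.
P = 82900 W.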